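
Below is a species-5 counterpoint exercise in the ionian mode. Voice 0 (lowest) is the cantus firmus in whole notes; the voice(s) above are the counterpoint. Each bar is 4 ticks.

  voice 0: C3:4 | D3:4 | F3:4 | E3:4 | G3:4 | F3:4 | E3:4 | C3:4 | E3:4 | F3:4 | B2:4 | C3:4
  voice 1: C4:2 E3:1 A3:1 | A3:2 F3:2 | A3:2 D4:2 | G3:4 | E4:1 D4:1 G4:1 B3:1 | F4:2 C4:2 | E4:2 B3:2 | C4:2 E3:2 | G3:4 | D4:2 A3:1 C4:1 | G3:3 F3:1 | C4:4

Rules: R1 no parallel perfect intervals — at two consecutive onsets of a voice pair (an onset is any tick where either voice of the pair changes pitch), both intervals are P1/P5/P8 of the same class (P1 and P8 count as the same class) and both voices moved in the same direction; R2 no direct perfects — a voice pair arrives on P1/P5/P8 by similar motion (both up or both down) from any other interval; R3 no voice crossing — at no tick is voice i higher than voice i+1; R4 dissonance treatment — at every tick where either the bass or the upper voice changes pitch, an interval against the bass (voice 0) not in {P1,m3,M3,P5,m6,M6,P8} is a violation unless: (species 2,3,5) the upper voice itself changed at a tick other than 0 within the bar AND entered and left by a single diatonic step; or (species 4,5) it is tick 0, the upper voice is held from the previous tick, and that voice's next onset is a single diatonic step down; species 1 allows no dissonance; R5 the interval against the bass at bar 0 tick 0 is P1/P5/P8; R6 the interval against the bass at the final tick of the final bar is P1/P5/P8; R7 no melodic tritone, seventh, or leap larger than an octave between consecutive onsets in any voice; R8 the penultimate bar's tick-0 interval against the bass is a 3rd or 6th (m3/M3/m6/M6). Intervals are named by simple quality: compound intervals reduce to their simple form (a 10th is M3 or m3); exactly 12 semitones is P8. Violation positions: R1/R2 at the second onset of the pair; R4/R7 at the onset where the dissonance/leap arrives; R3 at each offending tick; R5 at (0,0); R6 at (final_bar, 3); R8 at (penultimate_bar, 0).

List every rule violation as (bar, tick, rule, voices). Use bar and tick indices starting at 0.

bar 0: v0=C3 v1=C4 downbeat P8
bar 1: v0=D3 v1=A3 downbeat P5
bar 2: v0=F3 v1=A3 downbeat M3
bar 3: v0=E3 v1=G3 downbeat m3
bar 4: v0=G3 v1=E4 downbeat M6
bar 5: v0=F3 v1=F4 downbeat P8
bar 6: v0=E3 v1=E4 downbeat P8
bar 7: v0=C3 v1=C4 downbeat P8
bar 8: v0=E3 v1=G3 downbeat m3
bar 9: v0=F3 v1=D4 downbeat M6
bar 10: v0=B2 v1=G3 downbeat m6
bar 11: v0=C3 v1=C4 downbeat P8
  -> R7 @ bar 5 tick 0 v(1,): B3->F4 leap 6st
  -> R7 @ bar 10 tick 0 v(0,): F3->B2 leap 6st
  -> R4 @ bar 10 tick 3 v(0, 1): B2/F3 TT untreated
  -> R2 @ bar 11 tick 0 v(0, 1): B2/F3 TT -> C3/C4 P8 similar

(5, 0, R7, (1,))
(10, 0, R7, (0,))
(10, 3, R4, (0, 1))
(11, 0, R2, (0, 1))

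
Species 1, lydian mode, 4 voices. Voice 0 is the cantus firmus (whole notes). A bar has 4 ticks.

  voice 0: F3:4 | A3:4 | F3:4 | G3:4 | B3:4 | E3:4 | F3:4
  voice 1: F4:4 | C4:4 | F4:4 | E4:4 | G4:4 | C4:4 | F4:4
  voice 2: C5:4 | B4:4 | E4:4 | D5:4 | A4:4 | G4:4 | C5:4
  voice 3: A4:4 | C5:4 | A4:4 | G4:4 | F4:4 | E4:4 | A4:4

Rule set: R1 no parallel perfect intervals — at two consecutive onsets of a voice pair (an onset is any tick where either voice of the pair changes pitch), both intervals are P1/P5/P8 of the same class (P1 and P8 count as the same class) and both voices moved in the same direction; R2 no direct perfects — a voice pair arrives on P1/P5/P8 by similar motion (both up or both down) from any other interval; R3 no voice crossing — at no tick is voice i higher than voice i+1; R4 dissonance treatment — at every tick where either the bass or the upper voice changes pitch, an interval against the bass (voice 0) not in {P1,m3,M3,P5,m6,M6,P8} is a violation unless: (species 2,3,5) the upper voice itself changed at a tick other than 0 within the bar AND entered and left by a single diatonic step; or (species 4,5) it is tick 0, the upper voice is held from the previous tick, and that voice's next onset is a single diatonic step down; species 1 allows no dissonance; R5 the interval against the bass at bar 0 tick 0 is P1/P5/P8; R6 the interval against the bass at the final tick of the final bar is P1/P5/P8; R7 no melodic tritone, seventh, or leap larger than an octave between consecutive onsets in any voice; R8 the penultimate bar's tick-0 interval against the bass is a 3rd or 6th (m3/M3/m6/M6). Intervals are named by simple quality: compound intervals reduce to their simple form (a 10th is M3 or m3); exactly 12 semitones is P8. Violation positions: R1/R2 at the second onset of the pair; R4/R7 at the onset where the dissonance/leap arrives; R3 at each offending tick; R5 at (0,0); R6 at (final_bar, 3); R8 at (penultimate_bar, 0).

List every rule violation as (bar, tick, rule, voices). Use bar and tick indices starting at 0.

(0, 0, R3, (2, 3))
(0, 0, R5, (0, 3))
(0, 1, R3, (2, 3))
(0, 2, R3, (2, 3))
(0, 3, R3, (2, 3))
(1, 0, R4, (0, 2))
(2, 0, R3, (1, 2))
(2, 0, R4, (0, 2))
(2, 1, R3, (1, 2))
(2, 2, R3, (1, 2))
(2, 3, R3, (1, 2))
(3, 0, R2, (0, 2))
(3, 0, R3, (2, 3))
(3, 0, R7, (2,))
(3, 1, R3, (2, 3))
(3, 2, R3, (2, 3))
(3, 3, R3, (2, 3))
(4, 0, R3, (2, 3))
(4, 0, R4, (0, 2))
(4, 0, R4, (0, 3))
(4, 1, R3, (2, 3))
(4, 2, R3, (2, 3))
(4, 3, R3, (2, 3))
(5, 0, R2, (0, 3))
(5, 0, R2, (1, 2))
(5, 0, R3, (2, 3))
(5, 0, R8, (0, 3))
(5, 1, R3, (2, 3))
(5, 2, R3, (2, 3))
(5, 3, R3, (2, 3))
(6, 0, R1, (1, 2))
(6, 0, R2, (0, 1))
(6, 0, R2, (0, 2))
(6, 0, R3, (2, 3))
(6, 1, R3, (2, 3))
(6, 2, R3, (2, 3))
(6, 3, R3, (2, 3))
(6, 3, R6, (0, 3))

bar 0: v0=F3 v1=F4 v2=C5 v3=A4 downbeat M3
bar 1: v0=A3 v1=C4 v2=B4 v3=C5 downbeat m3
bar 2: v0=F3 v1=F4 v2=E4 v3=A4 downbeat M3
bar 3: v0=G3 v1=E4 v2=D5 v3=G4 downbeat P8
bar 4: v0=B3 v1=G4 v2=A4 v3=F4 downbeat TT
bar 5: v0=E3 v1=C4 v2=G4 v3=E4 downbeat P8
bar 6: v0=F3 v1=F4 v2=C5 v3=A4 downbeat M3
  -> R3 @ bar 0 tick 0 v(2, 3): C5 above A4
  -> R5 @ bar 0 tick 0 v(0, 3): opens on M3
  -> R3 @ bar 0 tick 1 v(2, 3): C5 above A4
  -> R3 @ bar 0 tick 2 v(2, 3): C5 above A4
  -> R3 @ bar 0 tick 3 v(2, 3): C5 above A4
  -> R4 @ bar 1 tick 0 v(0, 2): A3/B4 M2 untreated
  -> R3 @ bar 2 tick 0 v(1, 2): F4 above E4
  -> R4 @ bar 2 tick 0 v(0, 2): F3/E4 M7 untreated
  -> R3 @ bar 2 tick 1 v(1, 2): F4 above E4
  -> R3 @ bar 2 tick 2 v(1, 2): F4 above E4
  -> R3 @ bar 2 tick 3 v(1, 2): F4 above E4
  -> R2 @ bar 3 tick 0 v(0, 2): F3/E4 M7 -> G3/D5 P5 similar
  -> R3 @ bar 3 tick 0 v(2, 3): D5 above G4
  -> R7 @ bar 3 tick 0 v(2,): E4->D5 leap 10st
  -> R3 @ bar 3 tick 1 v(2, 3): D5 above G4
  -> R3 @ bar 3 tick 2 v(2, 3): D5 above G4
  -> R3 @ bar 3 tick 3 v(2, 3): D5 above G4
  -> R3 @ bar 4 tick 0 v(2, 3): A4 above F4
  -> R4 @ bar 4 tick 0 v(0, 2): B3/A4 m7 untreated
  -> R4 @ bar 4 tick 0 v(0, 3): B3/F4 TT untreated
  -> R3 @ bar 4 tick 1 v(2, 3): A4 above F4
  -> R3 @ bar 4 tick 2 v(2, 3): A4 above F4
  -> R3 @ bar 4 tick 3 v(2, 3): A4 above F4
  -> R2 @ bar 5 tick 0 v(0, 3): B3/F4 TT -> E3/E4 P8 similar
  -> R2 @ bar 5 tick 0 v(1, 2): G4/A4 M2 -> C4/G4 P5 similar
  -> R3 @ bar 5 tick 0 v(2, 3): G4 above E4
  -> R8 @ bar 5 tick 0 v(0, 3): penult P8 not 3rd/6th
  -> R3 @ bar 5 tick 1 v(2, 3): G4 above E4
  -> R3 @ bar 5 tick 2 v(2, 3): G4 above E4
  -> R3 @ bar 5 tick 3 v(2, 3): G4 above E4
  -> R1 @ bar 6 tick 0 v(1, 2): C4/G4 P5 -> F4/C5 P5 similar
  -> R2 @ bar 6 tick 0 v(0, 1): E3/C4 m6 -> F3/F4 P8 similar
  -> R2 @ bar 6 tick 0 v(0, 2): E3/G4 m3 -> F3/C5 P5 similar
  -> R3 @ bar 6 tick 0 v(2, 3): C5 above A4
  -> R3 @ bar 6 tick 1 v(2, 3): C5 above A4
  -> R3 @ bar 6 tick 2 v(2, 3): C5 above A4
  -> R3 @ bar 6 tick 3 v(2, 3): C5 above A4
  -> R6 @ bar 6 tick 3 v(0, 3): closes on M3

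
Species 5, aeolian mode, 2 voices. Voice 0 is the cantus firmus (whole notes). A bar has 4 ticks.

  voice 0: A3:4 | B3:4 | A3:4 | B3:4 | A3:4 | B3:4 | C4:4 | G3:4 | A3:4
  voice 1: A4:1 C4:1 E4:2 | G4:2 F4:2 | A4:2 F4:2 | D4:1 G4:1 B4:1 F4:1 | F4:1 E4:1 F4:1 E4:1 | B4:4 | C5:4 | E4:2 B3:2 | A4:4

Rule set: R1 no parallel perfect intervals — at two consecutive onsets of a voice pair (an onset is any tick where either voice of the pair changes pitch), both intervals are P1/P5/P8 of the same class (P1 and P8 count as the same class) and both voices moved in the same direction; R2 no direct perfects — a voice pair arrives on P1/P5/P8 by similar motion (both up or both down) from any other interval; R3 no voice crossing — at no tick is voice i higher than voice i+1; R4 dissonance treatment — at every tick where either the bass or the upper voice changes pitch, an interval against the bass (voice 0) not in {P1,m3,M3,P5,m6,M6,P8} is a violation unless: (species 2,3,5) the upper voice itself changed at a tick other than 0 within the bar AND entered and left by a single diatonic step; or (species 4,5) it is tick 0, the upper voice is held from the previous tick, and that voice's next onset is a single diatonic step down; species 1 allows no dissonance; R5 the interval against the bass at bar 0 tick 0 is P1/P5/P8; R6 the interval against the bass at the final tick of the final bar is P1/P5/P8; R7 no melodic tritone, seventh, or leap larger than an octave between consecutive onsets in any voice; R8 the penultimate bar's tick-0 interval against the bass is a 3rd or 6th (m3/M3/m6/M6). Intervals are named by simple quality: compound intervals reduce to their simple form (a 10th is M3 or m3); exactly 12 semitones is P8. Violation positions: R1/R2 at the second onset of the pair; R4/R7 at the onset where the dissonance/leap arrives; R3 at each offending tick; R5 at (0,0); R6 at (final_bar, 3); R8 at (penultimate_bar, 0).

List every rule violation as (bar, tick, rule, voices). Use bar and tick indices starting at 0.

bar 0: v0=A3 v1=A4 downbeat P8
bar 1: v0=B3 v1=G4 downbeat m6
bar 2: v0=A3 v1=A4 downbeat P8
bar 3: v0=B3 v1=D4 downbeat m3
bar 4: v0=A3 v1=F4 downbeat m6
bar 5: v0=B3 v1=B4 downbeat P8
bar 6: v0=C4 v1=C5 downbeat P8
bar 7: v0=G3 v1=E4 downbeat M6
bar 8: v0=A3 v1=A4 downbeat P8
  -> R4 @ bar 1 tick 2 v(0, 1): B3/F4 TT untreated
  -> R4 @ bar 3 tick 3 v(0, 1): B3/F4 TT untreated
  -> R7 @ bar 3 tick 3 v(1,): B4->F4 leap 6st
  -> R2 @ bar 5 tick 0 v(0, 1): A3/E4 P5 -> B3/B4 P8 similar
  -> R1 @ bar 6 tick 0 v(0, 1): B3/B4 P8 -> C4/C5 P8 similar
  -> R2 @ bar 8 tick 0 v(0, 1): G3/B3 M3 -> A3/A4 P8 similar
  -> R7 @ bar 8 tick 0 v(1,): B3->A4 leap 10st

(1, 2, R4, (0, 1))
(3, 3, R4, (0, 1))
(3, 3, R7, (1,))
(5, 0, R2, (0, 1))
(6, 0, R1, (0, 1))
(8, 0, R2, (0, 1))
(8, 0, R7, (1,))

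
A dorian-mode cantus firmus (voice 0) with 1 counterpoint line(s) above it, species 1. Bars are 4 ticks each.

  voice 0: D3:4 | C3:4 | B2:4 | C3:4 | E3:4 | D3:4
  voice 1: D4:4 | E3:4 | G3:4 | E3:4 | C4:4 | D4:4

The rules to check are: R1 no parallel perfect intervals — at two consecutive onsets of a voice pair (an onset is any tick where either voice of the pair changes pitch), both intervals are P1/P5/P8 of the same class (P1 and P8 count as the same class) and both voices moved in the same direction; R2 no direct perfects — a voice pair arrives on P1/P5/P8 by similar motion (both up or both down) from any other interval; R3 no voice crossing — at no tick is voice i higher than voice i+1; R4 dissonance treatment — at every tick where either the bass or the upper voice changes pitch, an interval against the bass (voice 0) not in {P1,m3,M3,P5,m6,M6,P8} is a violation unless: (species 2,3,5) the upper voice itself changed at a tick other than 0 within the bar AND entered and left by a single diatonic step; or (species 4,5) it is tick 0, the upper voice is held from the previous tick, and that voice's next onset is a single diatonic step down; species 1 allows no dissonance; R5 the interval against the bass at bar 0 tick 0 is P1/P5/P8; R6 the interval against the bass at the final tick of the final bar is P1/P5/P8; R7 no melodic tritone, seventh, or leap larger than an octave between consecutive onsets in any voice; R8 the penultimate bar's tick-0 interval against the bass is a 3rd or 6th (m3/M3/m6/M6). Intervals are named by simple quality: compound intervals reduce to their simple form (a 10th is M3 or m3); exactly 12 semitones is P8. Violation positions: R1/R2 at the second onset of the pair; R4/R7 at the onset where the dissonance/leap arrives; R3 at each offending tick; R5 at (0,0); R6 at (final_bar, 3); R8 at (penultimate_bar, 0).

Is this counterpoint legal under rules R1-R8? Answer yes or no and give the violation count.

bar 0: v0=D3 v1=D4 (P8)
bar 1: v0=C3 v1=E3 (M3)
bar 2: v0=B2 v1=G3 (m6)
bar 3: v0=C3 v1=E3 (M3)
bar 4: v0=E3 v1=C4 (m6)
bar 5: v0=D3 v1=D4 (P8)
  R7 @ bar1.0: D4->E3 leap 10st

No (1 violations)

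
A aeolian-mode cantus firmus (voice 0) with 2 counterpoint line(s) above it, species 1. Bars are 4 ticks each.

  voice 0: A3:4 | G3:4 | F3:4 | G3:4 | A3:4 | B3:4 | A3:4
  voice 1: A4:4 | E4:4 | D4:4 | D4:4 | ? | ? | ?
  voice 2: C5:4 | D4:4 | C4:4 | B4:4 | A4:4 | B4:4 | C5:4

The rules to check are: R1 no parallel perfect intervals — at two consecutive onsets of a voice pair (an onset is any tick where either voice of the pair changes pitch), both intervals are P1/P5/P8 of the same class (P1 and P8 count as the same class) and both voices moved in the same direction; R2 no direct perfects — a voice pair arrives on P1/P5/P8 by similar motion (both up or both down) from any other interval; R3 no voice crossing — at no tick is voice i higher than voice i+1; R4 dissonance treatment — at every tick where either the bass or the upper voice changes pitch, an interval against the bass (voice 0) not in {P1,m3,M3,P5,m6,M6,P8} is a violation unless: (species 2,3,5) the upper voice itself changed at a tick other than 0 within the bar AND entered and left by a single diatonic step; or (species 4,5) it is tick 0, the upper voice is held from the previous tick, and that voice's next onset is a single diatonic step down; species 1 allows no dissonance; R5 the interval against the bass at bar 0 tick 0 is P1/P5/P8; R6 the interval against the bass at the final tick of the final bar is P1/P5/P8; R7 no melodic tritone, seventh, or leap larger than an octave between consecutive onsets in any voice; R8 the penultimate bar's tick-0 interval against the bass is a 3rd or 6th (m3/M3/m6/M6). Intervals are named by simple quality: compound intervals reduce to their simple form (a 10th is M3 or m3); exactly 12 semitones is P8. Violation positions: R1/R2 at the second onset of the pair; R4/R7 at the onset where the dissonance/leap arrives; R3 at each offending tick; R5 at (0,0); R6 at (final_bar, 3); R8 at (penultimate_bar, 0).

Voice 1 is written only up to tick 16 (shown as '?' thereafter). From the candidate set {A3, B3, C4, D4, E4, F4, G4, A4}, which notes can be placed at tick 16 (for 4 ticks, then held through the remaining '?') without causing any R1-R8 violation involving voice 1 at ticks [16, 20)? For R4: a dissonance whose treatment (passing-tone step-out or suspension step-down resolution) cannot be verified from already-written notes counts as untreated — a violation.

A3: violates R2
B3: violates R4
C4: legal
D4: violates R4
E4: violates R1
F4: legal
G4: violates R4
A4: violates R2

{C4, F4}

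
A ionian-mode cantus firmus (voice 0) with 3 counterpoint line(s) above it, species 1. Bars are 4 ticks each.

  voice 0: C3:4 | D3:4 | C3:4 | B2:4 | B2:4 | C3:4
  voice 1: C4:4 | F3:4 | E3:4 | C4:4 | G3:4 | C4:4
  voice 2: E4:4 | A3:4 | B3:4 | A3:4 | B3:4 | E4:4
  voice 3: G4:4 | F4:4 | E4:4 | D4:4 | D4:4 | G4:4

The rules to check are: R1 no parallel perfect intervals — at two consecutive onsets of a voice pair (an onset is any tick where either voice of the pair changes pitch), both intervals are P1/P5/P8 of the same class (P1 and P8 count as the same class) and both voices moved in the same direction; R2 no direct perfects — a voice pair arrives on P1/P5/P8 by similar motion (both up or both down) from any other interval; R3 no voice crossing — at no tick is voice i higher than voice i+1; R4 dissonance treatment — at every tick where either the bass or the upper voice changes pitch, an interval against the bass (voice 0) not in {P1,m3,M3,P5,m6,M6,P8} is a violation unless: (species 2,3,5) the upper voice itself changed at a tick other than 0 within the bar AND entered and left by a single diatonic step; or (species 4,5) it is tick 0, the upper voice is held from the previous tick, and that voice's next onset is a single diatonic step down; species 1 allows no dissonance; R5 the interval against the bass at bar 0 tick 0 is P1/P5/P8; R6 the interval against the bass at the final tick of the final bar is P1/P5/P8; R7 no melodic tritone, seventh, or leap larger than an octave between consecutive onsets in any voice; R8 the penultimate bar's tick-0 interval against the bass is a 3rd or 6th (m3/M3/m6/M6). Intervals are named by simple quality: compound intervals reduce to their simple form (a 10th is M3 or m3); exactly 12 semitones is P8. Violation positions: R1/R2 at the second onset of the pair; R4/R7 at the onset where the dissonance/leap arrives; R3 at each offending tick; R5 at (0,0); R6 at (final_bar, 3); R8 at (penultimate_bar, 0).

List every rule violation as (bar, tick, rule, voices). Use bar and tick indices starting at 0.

(0, 0, R5, (0, 2))
(1, 0, R2, (1, 3))
(2, 0, R1, (1, 3))
(2, 0, R4, (0, 2))
(3, 0, R3, (1, 2))
(3, 0, R4, (0, 1))
(3, 0, R4, (0, 2))
(3, 1, R3, (1, 2))
(3, 2, R3, (1, 2))
(3, 3, R3, (1, 2))
(4, 0, R8, (0, 2))
(5, 0, R1, (1, 3))
(5, 0, R2, (0, 1))
(5, 0, R2, (0, 3))
(5, 3, R6, (0, 2))

bar 0: v0=C3 v1=C4 v2=E4 v3=G4 downbeat P5
bar 1: v0=D3 v1=F3 v2=A3 v3=F4 downbeat m3
bar 2: v0=C3 v1=E3 v2=B3 v3=E4 downbeat M3
bar 3: v0=B2 v1=C4 v2=A3 v3=D4 downbeat m3
bar 4: v0=B2 v1=G3 v2=B3 v3=D4 downbeat m3
bar 5: v0=C3 v1=C4 v2=E4 v3=G4 downbeat P5
  -> R5 @ bar 0 tick 0 v(0, 2): opens on M3
  -> R2 @ bar 1 tick 0 v(1, 3): C4/G4 P5 -> F3/F4 P8 similar
  -> R1 @ bar 2 tick 0 v(1, 3): F3/F4 P8 -> E3/E4 P8 similar
  -> R4 @ bar 2 tick 0 v(0, 2): C3/B3 M7 untreated
  -> R3 @ bar 3 tick 0 v(1, 2): C4 above A3
  -> R4 @ bar 3 tick 0 v(0, 1): B2/C4 m2 untreated
  -> R4 @ bar 3 tick 0 v(0, 2): B2/A3 m7 untreated
  -> R3 @ bar 3 tick 1 v(1, 2): C4 above A3
  -> R3 @ bar 3 tick 2 v(1, 2): C4 above A3
  -> R3 @ bar 3 tick 3 v(1, 2): C4 above A3
  -> R8 @ bar 4 tick 0 v(0, 2): penult P8 not 3rd/6th
  -> R1 @ bar 5 tick 0 v(1, 3): G3/D4 P5 -> C4/G4 P5 similar
  -> R2 @ bar 5 tick 0 v(0, 1): B2/G3 m6 -> C3/C4 P8 similar
  -> R2 @ bar 5 tick 0 v(0, 3): B2/D4 m3 -> C3/G4 P5 similar
  -> R6 @ bar 5 tick 3 v(0, 2): closes on M3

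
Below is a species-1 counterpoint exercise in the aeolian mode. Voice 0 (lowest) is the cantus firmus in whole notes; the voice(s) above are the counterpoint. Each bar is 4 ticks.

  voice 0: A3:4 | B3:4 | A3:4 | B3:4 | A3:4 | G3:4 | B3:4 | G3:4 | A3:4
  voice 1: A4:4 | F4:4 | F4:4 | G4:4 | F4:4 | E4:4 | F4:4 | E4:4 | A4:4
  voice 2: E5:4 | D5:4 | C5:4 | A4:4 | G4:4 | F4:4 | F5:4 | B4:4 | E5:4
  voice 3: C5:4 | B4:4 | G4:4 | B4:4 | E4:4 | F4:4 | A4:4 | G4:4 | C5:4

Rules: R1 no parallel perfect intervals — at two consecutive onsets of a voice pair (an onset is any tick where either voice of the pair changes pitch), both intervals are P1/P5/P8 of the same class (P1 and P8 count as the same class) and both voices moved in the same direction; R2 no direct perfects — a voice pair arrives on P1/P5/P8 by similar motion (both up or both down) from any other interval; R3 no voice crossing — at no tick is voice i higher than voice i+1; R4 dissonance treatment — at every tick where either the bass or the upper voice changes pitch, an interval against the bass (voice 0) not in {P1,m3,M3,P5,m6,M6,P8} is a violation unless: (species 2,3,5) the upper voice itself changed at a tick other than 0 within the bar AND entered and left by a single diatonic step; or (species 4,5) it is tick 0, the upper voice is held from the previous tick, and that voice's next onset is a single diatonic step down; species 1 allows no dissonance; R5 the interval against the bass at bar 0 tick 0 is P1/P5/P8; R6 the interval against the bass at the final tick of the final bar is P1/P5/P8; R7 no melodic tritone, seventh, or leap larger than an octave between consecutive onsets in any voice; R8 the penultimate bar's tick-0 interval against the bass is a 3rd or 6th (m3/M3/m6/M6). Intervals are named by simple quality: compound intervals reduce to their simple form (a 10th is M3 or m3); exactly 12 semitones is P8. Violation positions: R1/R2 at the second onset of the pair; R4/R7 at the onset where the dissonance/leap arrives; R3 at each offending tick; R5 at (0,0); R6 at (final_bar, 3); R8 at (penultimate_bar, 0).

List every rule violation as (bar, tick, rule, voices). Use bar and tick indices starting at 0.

bar 0: v0=A3 v1=A4 v2=E5 v3=C5 downbeat m3
bar 1: v0=B3 v1=F4 v2=D5 v3=B4 downbeat P8
bar 2: v0=A3 v1=F4 v2=C5 v3=G4 downbeat m7
bar 3: v0=B3 v1=G4 v2=A4 v3=B4 downbeat P8
bar 4: v0=A3 v1=F4 v2=G4 v3=E4 downbeat P5
bar 5: v0=G3 v1=E4 v2=F4 v3=F4 downbeat m7
bar 6: v0=B3 v1=F4 v2=F5 v3=A4 downbeat m7
bar 7: v0=G3 v1=E4 v2=B4 v3=G4 downbeat P8
bar 8: v0=A3 v1=A4 v2=E5 v3=C5 downbeat m3
  -> R3 @ bar 0 tick 0 v(2, 3): E5 above C5
  -> R5 @ bar 0 tick 0 v(0, 3): opens on m3
  -> R3 @ bar 0 tick 1 v(2, 3): E5 above C5
  -> R3 @ bar 0 tick 2 v(2, 3): E5 above C5
  -> R3 @ bar 0 tick 3 v(2, 3): E5 above C5
  -> R3 @ bar 1 tick 0 v(2, 3): D5 above B4
  -> R4 @ bar 1 tick 0 v(0, 1): B3/F4 TT untreated
  -> R3 @ bar 1 tick 1 v(2, 3): D5 above B4
  -> R3 @ bar 1 tick 2 v(2, 3): D5 above B4
  -> R3 @ bar 1 tick 3 v(2, 3): D5 above B4
  -> R3 @ bar 2 tick 0 v(2, 3): C5 above G4
  -> R4 @ bar 2 tick 0 v(0, 3): A3/G4 m7 untreated
  -> R3 @ bar 2 tick 1 v(2, 3): C5 above G4
  -> R3 @ bar 2 tick 2 v(2, 3): C5 above G4
  -> R3 @ bar 2 tick 3 v(2, 3): C5 above G4
  -> R2 @ bar 3 tick 0 v(0, 3): A3/G4 m7 -> B3/B4 P8 similar
  -> R4 @ bar 3 tick 0 v(0, 2): B3/A4 m7 untreated
  -> R2 @ bar 4 tick 0 v(0, 3): B3/B4 P8 -> A3/E4 P5 similar
  -> R3 @ bar 4 tick 0 v(2, 3): G4 above E4
  -> R4 @ bar 4 tick 0 v(0, 2): A3/G4 m7 untreated
  -> R3 @ bar 4 tick 1 v(2, 3): G4 above E4
  -> R3 @ bar 4 tick 2 v(2, 3): G4 above E4
  -> R3 @ bar 4 tick 3 v(2, 3): G4 above E4
  -> R4 @ bar 5 tick 0 v(0, 2): G3/F4 m7 untreated
  -> R4 @ bar 5 tick 0 v(0, 3): G3/F4 m7 untreated
  -> R2 @ bar 6 tick 0 v(1, 2): E4/F4 m2 -> F4/F5 P8 similar
  -> R3 @ bar 6 tick 0 v(2, 3): F5 above A4
  -> R4 @ bar 6 tick 0 v(0, 1): B3/F4 TT untreated
  -> R4 @ bar 6 tick 0 v(0, 2): B3/F5 TT untreated
  -> R4 @ bar 6 tick 0 v(0, 3): B3/A4 m7 untreated
  -> R3 @ bar 6 tick 1 v(2, 3): F5 above A4
  -> R3 @ bar 6 tick 2 v(2, 3): F5 above A4
  -> R3 @ bar 6 tick 3 v(2, 3): F5 above A4
  -> R2 @ bar 7 tick 0 v(0, 3): B3/A4 m7 -> G3/G4 P8 similar
  -> R2 @ bar 7 tick 0 v(1, 2): F4/F5 P8 -> E4/B4 P5 similar
  -> R3 @ bar 7 tick 0 v(2, 3): B4 above G4
  -> R7 @ bar 7 tick 0 v(2,): F5->B4 leap 6st
  -> R8 @ bar 7 tick 0 v(0, 3): penult P8 not 3rd/6th
  -> R3 @ bar 7 tick 1 v(2, 3): B4 above G4
  -> R3 @ bar 7 tick 2 v(2, 3): B4 above G4
  -> R3 @ bar 7 tick 3 v(2, 3): B4 above G4
  -> R1 @ bar 8 tick 0 v(1, 2): E4/B4 P5 -> A4/E5 P5 similar
  -> R2 @ bar 8 tick 0 v(0, 1): G3/E4 M6 -> A3/A4 P8 similar
  -> R2 @ bar 8 tick 0 v(0, 2): G3/B4 M3 -> A3/E5 P5 similar
  -> R3 @ bar 8 tick 0 v(2, 3): E5 above C5
  -> R3 @ bar 8 tick 1 v(2, 3): E5 above C5
  -> R3 @ bar 8 tick 2 v(2, 3): E5 above C5
  -> R3 @ bar 8 tick 3 v(2, 3): E5 above C5
  -> R6 @ bar 8 tick 3 v(0, 3): closes on m3

(0, 0, R3, (2, 3))
(0, 0, R5, (0, 3))
(0, 1, R3, (2, 3))
(0, 2, R3, (2, 3))
(0, 3, R3, (2, 3))
(1, 0, R3, (2, 3))
(1, 0, R4, (0, 1))
(1, 1, R3, (2, 3))
(1, 2, R3, (2, 3))
(1, 3, R3, (2, 3))
(2, 0, R3, (2, 3))
(2, 0, R4, (0, 3))
(2, 1, R3, (2, 3))
(2, 2, R3, (2, 3))
(2, 3, R3, (2, 3))
(3, 0, R2, (0, 3))
(3, 0, R4, (0, 2))
(4, 0, R2, (0, 3))
(4, 0, R3, (2, 3))
(4, 0, R4, (0, 2))
(4, 1, R3, (2, 3))
(4, 2, R3, (2, 3))
(4, 3, R3, (2, 3))
(5, 0, R4, (0, 2))
(5, 0, R4, (0, 3))
(6, 0, R2, (1, 2))
(6, 0, R3, (2, 3))
(6, 0, R4, (0, 1))
(6, 0, R4, (0, 2))
(6, 0, R4, (0, 3))
(6, 1, R3, (2, 3))
(6, 2, R3, (2, 3))
(6, 3, R3, (2, 3))
(7, 0, R2, (0, 3))
(7, 0, R2, (1, 2))
(7, 0, R3, (2, 3))
(7, 0, R7, (2,))
(7, 0, R8, (0, 3))
(7, 1, R3, (2, 3))
(7, 2, R3, (2, 3))
(7, 3, R3, (2, 3))
(8, 0, R1, (1, 2))
(8, 0, R2, (0, 1))
(8, 0, R2, (0, 2))
(8, 0, R3, (2, 3))
(8, 1, R3, (2, 3))
(8, 2, R3, (2, 3))
(8, 3, R3, (2, 3))
(8, 3, R6, (0, 3))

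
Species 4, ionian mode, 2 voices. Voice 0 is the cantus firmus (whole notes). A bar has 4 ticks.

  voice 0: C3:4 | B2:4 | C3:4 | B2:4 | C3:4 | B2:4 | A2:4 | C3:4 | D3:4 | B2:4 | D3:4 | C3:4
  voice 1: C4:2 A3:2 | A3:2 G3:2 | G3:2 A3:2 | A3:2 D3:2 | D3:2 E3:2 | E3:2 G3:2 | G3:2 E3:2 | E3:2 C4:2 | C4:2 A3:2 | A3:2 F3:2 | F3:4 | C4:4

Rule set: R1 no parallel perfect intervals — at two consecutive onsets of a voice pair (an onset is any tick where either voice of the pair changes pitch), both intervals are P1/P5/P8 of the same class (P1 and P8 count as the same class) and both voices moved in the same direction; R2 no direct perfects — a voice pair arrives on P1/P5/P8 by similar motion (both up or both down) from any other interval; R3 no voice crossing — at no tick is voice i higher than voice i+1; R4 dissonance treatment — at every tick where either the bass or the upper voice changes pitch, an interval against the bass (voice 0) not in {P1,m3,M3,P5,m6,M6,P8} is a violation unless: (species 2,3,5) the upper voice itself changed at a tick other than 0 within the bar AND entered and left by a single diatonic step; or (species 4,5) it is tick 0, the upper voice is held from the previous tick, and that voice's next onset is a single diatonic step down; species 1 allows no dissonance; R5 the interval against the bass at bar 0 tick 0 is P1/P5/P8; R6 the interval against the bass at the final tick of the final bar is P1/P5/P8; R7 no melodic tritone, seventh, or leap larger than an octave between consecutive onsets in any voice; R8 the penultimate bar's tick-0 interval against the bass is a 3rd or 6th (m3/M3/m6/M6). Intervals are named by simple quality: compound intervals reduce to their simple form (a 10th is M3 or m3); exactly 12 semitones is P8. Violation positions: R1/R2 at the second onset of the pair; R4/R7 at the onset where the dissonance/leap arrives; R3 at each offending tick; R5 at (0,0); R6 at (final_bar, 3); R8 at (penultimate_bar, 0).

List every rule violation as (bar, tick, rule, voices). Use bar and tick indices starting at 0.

bar 0: v0=C3 v1=C4 downbeat P8
bar 1: v0=B2 v1=A3 downbeat m7
bar 2: v0=C3 v1=G3 downbeat P5
bar 3: v0=B2 v1=A3 downbeat m7
bar 4: v0=C3 v1=D3 downbeat M2
bar 5: v0=B2 v1=E3 downbeat P4
bar 6: v0=A2 v1=G3 downbeat m7
bar 7: v0=C3 v1=E3 downbeat M3
bar 8: v0=D3 v1=C4 downbeat m7
bar 9: v0=B2 v1=A3 downbeat m7
bar 10: v0=D3 v1=F3 downbeat m3
bar 11: v0=C3 v1=C4 downbeat P8
  -> R4 @ bar 3 tick 0 v(0, 1): B2/A3 m7 untreated
  -> R4 @ bar 4 tick 0 v(0, 1): C3/D3 M2 untreated
  -> R4 @ bar 5 tick 0 v(0, 1): B2/E3 P4 untreated
  -> R4 @ bar 6 tick 0 v(0, 1): A2/G3 m7 untreated
  -> R4 @ bar 8 tick 0 v(0, 1): D3/C4 m7 untreated
  -> R4 @ bar 9 tick 0 v(0, 1): B2/A3 m7 untreated
  -> R4 @ bar 9 tick 2 v(0, 1): B2/F3 TT untreated

(3, 0, R4, (0, 1))
(4, 0, R4, (0, 1))
(5, 0, R4, (0, 1))
(6, 0, R4, (0, 1))
(8, 0, R4, (0, 1))
(9, 0, R4, (0, 1))
(9, 2, R4, (0, 1))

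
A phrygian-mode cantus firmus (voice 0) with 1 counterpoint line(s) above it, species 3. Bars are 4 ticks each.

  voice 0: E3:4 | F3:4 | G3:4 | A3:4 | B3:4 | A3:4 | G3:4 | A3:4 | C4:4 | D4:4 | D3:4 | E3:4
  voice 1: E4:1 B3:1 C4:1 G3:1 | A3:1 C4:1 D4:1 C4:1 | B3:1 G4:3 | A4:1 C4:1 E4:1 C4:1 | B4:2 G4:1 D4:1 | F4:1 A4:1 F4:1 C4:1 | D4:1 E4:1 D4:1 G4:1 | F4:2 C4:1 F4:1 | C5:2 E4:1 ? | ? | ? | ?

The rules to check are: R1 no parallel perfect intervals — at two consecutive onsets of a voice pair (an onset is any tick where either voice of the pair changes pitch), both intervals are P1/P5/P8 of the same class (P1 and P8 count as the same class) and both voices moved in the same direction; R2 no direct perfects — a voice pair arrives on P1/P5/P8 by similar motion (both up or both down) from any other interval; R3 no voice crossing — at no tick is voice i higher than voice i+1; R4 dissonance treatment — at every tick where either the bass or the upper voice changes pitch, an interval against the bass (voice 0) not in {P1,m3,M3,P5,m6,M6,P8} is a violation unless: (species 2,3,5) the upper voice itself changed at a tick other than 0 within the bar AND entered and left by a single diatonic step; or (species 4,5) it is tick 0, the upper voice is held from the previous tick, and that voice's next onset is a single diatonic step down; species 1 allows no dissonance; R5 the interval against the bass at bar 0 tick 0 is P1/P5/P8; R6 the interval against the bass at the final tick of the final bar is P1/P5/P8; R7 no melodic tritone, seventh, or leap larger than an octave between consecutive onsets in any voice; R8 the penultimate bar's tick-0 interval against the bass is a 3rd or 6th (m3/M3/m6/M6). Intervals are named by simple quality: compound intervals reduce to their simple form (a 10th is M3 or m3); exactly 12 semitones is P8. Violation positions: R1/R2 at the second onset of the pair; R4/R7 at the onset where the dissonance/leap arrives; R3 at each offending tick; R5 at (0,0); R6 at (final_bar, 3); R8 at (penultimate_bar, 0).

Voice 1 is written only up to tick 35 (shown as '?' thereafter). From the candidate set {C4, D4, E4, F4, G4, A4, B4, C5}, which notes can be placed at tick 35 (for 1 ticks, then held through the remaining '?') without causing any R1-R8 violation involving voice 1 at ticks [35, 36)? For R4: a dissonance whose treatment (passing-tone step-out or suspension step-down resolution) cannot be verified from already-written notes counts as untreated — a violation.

{A4, C4, C5, E4, G4}

C4: legal
D4: violates R4
E4: legal
F4: violates R4
G4: legal
A4: legal
B4: violates R4
C5: legal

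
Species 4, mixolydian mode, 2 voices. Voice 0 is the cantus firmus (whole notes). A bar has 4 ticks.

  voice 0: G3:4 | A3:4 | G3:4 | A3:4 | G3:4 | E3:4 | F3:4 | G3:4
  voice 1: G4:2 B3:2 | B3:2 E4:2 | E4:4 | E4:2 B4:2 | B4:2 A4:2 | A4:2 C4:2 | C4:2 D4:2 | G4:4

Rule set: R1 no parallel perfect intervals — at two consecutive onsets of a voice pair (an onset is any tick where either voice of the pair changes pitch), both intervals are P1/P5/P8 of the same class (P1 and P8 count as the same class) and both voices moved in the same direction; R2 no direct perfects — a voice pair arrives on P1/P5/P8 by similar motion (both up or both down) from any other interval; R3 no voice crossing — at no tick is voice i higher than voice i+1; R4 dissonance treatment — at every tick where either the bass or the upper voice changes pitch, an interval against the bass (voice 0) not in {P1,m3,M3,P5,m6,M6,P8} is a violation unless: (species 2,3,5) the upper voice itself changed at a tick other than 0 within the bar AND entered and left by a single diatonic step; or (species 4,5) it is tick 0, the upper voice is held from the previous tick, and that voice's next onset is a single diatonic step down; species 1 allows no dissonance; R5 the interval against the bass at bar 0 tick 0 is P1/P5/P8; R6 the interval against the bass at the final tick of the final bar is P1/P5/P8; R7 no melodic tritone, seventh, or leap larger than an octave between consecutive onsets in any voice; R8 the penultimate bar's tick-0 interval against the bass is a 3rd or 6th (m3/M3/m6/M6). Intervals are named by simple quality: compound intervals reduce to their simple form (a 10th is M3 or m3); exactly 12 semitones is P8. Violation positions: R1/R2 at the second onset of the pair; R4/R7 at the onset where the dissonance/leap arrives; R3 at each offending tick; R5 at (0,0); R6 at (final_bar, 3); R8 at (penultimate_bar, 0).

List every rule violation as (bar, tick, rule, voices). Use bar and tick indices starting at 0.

bar 0: v0=G3 v1=G4 downbeat P8
bar 1: v0=A3 v1=B3 downbeat M2
bar 2: v0=G3 v1=E4 downbeat M6
bar 3: v0=A3 v1=E4 downbeat P5
bar 4: v0=G3 v1=B4 downbeat M3
bar 5: v0=E3 v1=A4 downbeat P4
bar 6: v0=F3 v1=C4 downbeat P5
bar 7: v0=G3 v1=G4 downbeat P8
  -> R4 @ bar 1 tick 0 v(0, 1): A3/B3 M2 untreated
  -> R4 @ bar 3 tick 2 v(0, 1): A3/B4 M2 untreated
  -> R4 @ bar 4 tick 2 v(0, 1): G3/A4 M2 untreated
  -> R4 @ bar 5 tick 0 v(0, 1): E3/A4 P4 untreated
  -> R8 @ bar 6 tick 0 v(0, 1): penult P5 not 3rd/6th
  -> R2 @ bar 7 tick 0 v(0, 1): F3/D4 M6 -> G3/G4 P8 similar

(1, 0, R4, (0, 1))
(3, 2, R4, (0, 1))
(4, 2, R4, (0, 1))
(5, 0, R4, (0, 1))
(6, 0, R8, (0, 1))
(7, 0, R2, (0, 1))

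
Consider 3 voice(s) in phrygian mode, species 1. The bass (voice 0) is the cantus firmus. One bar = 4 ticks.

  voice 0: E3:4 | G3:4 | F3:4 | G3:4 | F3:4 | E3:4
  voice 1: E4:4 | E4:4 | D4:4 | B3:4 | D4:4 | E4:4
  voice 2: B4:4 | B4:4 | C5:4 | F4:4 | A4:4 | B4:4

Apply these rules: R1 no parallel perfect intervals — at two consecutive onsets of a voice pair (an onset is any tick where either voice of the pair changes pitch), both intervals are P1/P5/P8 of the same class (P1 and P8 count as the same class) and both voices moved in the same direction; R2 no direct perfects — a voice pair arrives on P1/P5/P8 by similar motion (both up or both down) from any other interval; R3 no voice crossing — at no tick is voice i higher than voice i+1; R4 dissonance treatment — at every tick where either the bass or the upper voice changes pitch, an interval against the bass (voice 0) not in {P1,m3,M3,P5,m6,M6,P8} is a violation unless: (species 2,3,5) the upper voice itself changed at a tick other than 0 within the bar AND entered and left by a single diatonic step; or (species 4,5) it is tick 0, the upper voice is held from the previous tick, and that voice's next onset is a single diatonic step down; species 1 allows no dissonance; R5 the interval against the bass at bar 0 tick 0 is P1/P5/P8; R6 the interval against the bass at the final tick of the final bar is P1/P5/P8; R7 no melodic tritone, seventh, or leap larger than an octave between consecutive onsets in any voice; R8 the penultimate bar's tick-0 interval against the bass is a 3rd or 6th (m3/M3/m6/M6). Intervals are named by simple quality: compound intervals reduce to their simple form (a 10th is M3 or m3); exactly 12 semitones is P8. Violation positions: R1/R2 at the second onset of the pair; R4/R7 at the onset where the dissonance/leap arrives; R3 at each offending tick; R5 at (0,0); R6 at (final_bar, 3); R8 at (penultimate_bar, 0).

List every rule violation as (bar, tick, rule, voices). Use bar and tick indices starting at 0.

(3, 0, R4, (0, 2))
(4, 0, R2, (1, 2))
(5, 0, R1, (1, 2))

bar 0: v0=E3 v1=E4 v2=B4 downbeat P5
bar 1: v0=G3 v1=E4 v2=B4 downbeat M3
bar 2: v0=F3 v1=D4 v2=C5 downbeat P5
bar 3: v0=G3 v1=B3 v2=F4 downbeat m7
bar 4: v0=F3 v1=D4 v2=A4 downbeat M3
bar 5: v0=E3 v1=E4 v2=B4 downbeat P5
  -> R4 @ bar 3 tick 0 v(0, 2): G3/F4 m7 untreated
  -> R2 @ bar 4 tick 0 v(1, 2): B3/F4 TT -> D4/A4 P5 similar
  -> R1 @ bar 5 tick 0 v(1, 2): D4/A4 P5 -> E4/B4 P5 similar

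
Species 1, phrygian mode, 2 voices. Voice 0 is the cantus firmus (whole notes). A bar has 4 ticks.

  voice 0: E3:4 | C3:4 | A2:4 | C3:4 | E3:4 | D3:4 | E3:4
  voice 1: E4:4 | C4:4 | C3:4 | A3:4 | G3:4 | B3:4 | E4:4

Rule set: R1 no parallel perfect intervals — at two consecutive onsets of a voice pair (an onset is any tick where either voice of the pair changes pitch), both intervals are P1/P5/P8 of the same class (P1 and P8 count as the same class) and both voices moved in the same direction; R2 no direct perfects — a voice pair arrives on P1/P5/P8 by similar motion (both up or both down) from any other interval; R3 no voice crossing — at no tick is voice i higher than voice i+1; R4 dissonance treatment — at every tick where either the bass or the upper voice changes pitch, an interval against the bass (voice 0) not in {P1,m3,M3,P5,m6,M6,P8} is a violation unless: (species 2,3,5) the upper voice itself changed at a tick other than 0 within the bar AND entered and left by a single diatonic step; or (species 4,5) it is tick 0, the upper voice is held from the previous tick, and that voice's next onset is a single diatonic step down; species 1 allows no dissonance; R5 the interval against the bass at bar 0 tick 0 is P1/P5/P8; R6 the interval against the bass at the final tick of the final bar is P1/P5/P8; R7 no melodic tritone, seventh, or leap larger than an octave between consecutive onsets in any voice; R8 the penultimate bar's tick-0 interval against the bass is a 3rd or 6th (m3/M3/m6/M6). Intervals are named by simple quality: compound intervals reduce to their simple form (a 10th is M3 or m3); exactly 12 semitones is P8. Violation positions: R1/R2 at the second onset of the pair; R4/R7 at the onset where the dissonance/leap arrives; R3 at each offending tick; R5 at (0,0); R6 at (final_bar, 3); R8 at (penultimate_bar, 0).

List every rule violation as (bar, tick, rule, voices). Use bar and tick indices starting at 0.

bar 0: v0=E3 v1=E4 downbeat P8
bar 1: v0=C3 v1=C4 downbeat P8
bar 2: v0=A2 v1=C3 downbeat m3
bar 3: v0=C3 v1=A3 downbeat M6
bar 4: v0=E3 v1=G3 downbeat m3
bar 5: v0=D3 v1=B3 downbeat M6
bar 6: v0=E3 v1=E4 downbeat P8
  -> R1 @ bar 1 tick 0 v(0, 1): E3/E4 P8 -> C3/C4 P8 similar
  -> R2 @ bar 6 tick 0 v(0, 1): D3/B3 M6 -> E3/E4 P8 similar

(1, 0, R1, (0, 1))
(6, 0, R2, (0, 1))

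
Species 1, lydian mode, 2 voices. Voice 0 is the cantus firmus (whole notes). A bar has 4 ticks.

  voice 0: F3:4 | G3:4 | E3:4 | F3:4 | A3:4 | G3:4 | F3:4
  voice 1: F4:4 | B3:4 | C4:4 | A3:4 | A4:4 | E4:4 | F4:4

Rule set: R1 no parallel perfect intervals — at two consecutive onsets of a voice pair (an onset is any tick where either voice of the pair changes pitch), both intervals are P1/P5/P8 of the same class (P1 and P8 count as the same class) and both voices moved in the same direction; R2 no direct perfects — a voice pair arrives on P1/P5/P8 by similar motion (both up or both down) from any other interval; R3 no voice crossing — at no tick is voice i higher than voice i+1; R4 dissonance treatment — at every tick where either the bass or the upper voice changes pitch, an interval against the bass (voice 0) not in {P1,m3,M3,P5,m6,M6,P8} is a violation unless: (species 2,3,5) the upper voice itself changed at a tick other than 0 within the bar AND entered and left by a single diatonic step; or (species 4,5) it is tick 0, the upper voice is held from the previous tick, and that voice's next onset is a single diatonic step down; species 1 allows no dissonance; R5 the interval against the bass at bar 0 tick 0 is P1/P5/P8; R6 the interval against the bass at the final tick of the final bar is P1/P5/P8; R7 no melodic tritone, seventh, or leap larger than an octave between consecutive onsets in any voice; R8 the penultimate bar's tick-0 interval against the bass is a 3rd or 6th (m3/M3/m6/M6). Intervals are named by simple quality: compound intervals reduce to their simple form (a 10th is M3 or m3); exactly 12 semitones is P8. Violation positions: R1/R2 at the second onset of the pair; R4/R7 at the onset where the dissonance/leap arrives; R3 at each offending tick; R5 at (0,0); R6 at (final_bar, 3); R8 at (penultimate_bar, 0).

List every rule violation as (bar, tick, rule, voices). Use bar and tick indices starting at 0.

bar 0: v0=F3 v1=F4 downbeat P8
bar 1: v0=G3 v1=B3 downbeat M3
bar 2: v0=E3 v1=C4 downbeat m6
bar 3: v0=F3 v1=A3 downbeat M3
bar 4: v0=A3 v1=A4 downbeat P8
bar 5: v0=G3 v1=E4 downbeat M6
bar 6: v0=F3 v1=F4 downbeat P8
  -> R7 @ bar 1 tick 0 v(1,): F4->B3 leap 6st
  -> R2 @ bar 4 tick 0 v(0, 1): F3/A3 M3 -> A3/A4 P8 similar

(1, 0, R7, (1,))
(4, 0, R2, (0, 1))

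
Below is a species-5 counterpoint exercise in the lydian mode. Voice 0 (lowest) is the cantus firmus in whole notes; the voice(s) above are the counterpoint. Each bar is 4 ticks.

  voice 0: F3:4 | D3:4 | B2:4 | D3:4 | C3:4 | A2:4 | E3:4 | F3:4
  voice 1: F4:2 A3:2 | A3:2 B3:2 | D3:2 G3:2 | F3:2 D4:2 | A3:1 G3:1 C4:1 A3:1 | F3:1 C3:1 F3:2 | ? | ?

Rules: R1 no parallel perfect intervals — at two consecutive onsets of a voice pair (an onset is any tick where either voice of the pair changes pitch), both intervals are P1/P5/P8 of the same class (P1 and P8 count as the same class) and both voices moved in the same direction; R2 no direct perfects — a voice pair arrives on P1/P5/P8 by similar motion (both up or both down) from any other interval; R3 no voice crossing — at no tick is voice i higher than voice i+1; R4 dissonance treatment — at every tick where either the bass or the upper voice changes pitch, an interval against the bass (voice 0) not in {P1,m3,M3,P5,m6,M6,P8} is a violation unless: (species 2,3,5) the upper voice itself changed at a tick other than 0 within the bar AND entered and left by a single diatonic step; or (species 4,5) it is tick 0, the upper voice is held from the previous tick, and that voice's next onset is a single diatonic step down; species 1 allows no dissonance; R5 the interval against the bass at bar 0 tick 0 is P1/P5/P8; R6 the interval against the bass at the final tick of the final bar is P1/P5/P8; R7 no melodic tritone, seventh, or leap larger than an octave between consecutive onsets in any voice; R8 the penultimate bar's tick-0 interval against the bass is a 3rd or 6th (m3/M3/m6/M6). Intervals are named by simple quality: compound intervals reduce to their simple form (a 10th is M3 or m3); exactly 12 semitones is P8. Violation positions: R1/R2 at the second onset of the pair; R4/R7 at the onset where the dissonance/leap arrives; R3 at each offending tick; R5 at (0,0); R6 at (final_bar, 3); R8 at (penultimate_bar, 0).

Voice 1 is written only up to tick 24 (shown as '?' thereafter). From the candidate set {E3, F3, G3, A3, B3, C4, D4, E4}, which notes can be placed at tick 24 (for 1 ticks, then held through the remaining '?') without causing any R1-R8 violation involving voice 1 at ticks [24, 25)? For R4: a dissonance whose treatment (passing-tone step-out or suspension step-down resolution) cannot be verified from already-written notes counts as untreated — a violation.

E3: violates R8
F3: violates R4,R8
G3: legal
A3: violates R4,R8
B3: violates R2,R7,R8
C4: legal
D4: violates R4,R8
E4: violates R2,R7,R8

{C4, G3}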